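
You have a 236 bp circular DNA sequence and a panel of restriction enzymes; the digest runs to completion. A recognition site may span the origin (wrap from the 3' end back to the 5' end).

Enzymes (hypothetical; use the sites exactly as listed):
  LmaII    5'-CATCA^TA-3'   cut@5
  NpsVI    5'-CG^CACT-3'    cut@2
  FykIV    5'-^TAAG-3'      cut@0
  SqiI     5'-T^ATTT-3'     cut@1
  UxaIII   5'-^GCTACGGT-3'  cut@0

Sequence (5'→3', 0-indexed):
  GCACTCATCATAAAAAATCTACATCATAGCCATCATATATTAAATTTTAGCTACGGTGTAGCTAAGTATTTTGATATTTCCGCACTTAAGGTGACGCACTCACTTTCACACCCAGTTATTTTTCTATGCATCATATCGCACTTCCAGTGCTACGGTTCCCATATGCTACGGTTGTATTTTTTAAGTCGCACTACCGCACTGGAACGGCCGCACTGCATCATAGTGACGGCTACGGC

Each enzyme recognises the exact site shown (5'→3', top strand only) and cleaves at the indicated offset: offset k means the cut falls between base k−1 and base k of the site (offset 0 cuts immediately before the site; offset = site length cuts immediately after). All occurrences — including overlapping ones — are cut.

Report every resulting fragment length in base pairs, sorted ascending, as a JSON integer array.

Per-enzyme occurrences:
  LmaII (CATCATA, off=5): starts [5, 21, 30, 128, 215] → cuts [10, 26, 35, 133, 220]
  NpsVI (CGCACT, off=2): starts [80, 94, 136, 186, 194, 208, 235] → cuts [1, 82, 96, 138, 188, 196, 210]
  FykIV (TAAG, off=0): starts [62, 86, 181] → cuts [62, 86, 181]
  SqiI (TATTT, off=1): starts [66, 74, 116, 174] → cuts [67, 75, 117, 175]
  UxaIII (GCTACGGT, off=0): starts [49, 148, 164] → cuts [49, 148, 164]

Pooled cuts: [1, 10, 26, 35, 49, 62, 67, 75, 82, 86, 96, 117, 133, 138, 148, 164, 175, 181, 188, 196, 210, 220]

Fragments:
  1→10: 9 bp
  10→26: 16 bp
  26→35: 9 bp
  35→49: 14 bp
  49→62: 13 bp
  62→67: 5 bp
  67→75: 8 bp
  75→82: 7 bp
  82→86: 4 bp
  86→96: 10 bp
  96→117: 21 bp
  117→133: 16 bp
  133→138: 5 bp
  138→148: 10 bp
  148→164: 16 bp
  164→175: 11 bp
  175→181: 6 bp
  181→188: 7 bp
  188→196: 8 bp
  196→210: 14 bp
  210→220: 10 bp
  220→1 (wrap): 236-220+1 = 17 bp

[4,5,5,6,7,7,8,8,9,9,10,10,10,11,13,14,14,16,16,16,17,21]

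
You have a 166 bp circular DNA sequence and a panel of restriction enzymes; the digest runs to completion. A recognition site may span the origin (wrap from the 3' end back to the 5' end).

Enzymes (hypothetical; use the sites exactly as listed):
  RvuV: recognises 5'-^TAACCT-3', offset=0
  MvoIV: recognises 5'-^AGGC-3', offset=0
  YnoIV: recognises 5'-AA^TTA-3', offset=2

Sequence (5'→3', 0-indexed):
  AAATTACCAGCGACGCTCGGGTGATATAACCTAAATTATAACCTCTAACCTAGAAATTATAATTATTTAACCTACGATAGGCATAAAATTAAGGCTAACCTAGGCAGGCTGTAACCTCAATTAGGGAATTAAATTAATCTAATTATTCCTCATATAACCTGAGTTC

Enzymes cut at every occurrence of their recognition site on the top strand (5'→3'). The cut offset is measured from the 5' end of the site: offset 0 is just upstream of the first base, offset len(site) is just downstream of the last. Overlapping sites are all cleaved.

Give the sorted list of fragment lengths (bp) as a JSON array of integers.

Site scan:
  RvuV (TAACCT, off=0): starts [26, 38, 45, 67, 95, 111, 154] → cuts [26, 38, 45, 67, 95, 111, 154]
  MvoIV (AGGC, off=0): starts [78, 91, 101, 105] → cuts [78, 91, 101, 105]
  YnoIV (AATTA, off=2): starts [1, 33, 54, 60, 86, 118, 126, 131, 140] → cuts [3, 35, 56, 62, 88, 120, 128, 133, 142]

All cut coordinates (distinct, sorted): [3, 26, 35, 38, 45, 56, 62, 67, 78, 88, 91, 95, 101, 105, 111, 120, 128, 133, 142, 154]

Fragments:
  3→26: 23 bp
  26→35: 9 bp
  35→38: 3 bp
  38→45: 7 bp
  45→56: 11 bp
  56→62: 6 bp
  62→67: 5 bp
  67→78: 11 bp
  78→88: 10 bp
  88→91: 3 bp
  91→95: 4 bp
  95→101: 6 bp
  101→105: 4 bp
  105→111: 6 bp
  111→120: 9 bp
  120→128: 8 bp
  128→133: 5 bp
  133→142: 9 bp
  142→154: 12 bp
  154→3 (wrap): 166-154+3 = 15 bp

[3,3,4,4,5,5,6,6,6,7,8,9,9,9,10,11,11,12,15,23]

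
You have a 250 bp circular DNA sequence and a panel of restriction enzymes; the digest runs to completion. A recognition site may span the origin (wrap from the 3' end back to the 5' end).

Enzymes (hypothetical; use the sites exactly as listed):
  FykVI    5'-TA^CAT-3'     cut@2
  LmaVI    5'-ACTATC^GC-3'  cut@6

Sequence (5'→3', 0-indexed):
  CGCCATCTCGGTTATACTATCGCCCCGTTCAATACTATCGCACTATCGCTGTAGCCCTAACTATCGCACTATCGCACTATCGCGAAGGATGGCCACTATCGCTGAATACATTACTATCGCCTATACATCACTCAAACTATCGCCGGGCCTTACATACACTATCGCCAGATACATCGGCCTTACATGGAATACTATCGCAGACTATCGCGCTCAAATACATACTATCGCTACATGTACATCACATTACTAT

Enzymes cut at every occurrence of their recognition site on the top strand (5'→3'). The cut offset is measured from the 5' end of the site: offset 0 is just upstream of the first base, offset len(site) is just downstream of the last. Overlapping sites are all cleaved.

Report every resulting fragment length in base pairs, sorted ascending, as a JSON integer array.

[4,6,7,8,8,8,8,8,9,10,10,11,11,11,11,14,15,16,18,18,19,20]

Site scan:
  FykVI (TACAT, off=2): starts [106, 123, 150, 169, 180, 215, 228, 234] → cuts [108, 125, 152, 171, 182, 217, 230, 236]
  LmaVI (ACTATCGC, off=6): starts [15, 33, 41, 59, 67, 75, 94, 112, 135, 157, 190, 200, 220, 245] → cuts [1, 21, 39, 47, 65, 73, 81, 100, 118, 141, 163, 196, 206, 226]

All cut coordinates (distinct, sorted): [1, 21, 39, 47, 65, 73, 81, 100, 108, 118, 125, 141, 152, 163, 171, 182, 196, 206, 217, 226, 230, 236]

Fragment lengths:
  1→21: 20 bp
  21→39: 18 bp
  39→47: 8 bp
  47→65: 18 bp
  65→73: 8 bp
  73→81: 8 bp
  81→100: 19 bp
  100→108: 8 bp
  108→118: 10 bp
  118→125: 7 bp
  125→141: 16 bp
  141→152: 11 bp
  152→163: 11 bp
  163→171: 8 bp
  171→182: 11 bp
  182→196: 14 bp
  196→206: 10 bp
  206→217: 11 bp
  217→226: 9 bp
  226→230: 4 bp
  230→236: 6 bp
  236→1 (wrap): 250-236+1 = 15 bp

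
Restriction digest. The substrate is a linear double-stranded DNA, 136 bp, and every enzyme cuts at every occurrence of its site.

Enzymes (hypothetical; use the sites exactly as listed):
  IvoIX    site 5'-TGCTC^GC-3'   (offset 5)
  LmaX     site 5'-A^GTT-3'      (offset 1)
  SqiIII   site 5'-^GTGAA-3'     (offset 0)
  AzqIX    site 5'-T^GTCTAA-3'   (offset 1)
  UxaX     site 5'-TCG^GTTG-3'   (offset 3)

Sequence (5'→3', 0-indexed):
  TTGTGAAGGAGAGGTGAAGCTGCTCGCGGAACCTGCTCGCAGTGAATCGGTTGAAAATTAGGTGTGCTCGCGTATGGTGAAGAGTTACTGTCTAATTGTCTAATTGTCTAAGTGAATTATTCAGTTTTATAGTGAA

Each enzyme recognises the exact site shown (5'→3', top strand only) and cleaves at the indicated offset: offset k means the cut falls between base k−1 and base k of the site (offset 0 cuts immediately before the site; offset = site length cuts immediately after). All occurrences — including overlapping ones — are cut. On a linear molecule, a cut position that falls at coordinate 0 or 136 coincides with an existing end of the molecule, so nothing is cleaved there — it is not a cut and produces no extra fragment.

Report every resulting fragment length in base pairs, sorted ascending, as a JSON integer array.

Per-enzyme occurrences:
  IvoIX (TGCTCGC, off=5): starts [20, 33, 64] → cuts [25, 38, 69]
  LmaX (AGTT, off=1): starts [82, 122] → cuts [83, 123]
  SqiIII (GTGAA, off=0): starts [2, 13, 41, 76, 111, 131] → cuts [2, 13, 41, 76, 111, 131]
  AzqIX (TGTCTAA, off=1): starts [88, 96, 104] → cuts [89, 97, 105]
  UxaX (TCGGTTG, off=3): starts [46] → cuts [49]

All cut coordinates (distinct, sorted): [2, 13, 25, 38, 41, 49, 69, 76, 83, 89, 97, 105, 111, 123, 131]

Fragments:
  [0,2): 2 bp
  [2,13): 11 bp
  [13,25): 12 bp
  [25,38): 13 bp
  [38,41): 3 bp
  [41,49): 8 bp
  [49,69): 20 bp
  [69,76): 7 bp
  [76,83): 7 bp
  [83,89): 6 bp
  [89,97): 8 bp
  [97,105): 8 bp
  [105,111): 6 bp
  [111,123): 12 bp
  [123,131): 8 bp
  [131,136): 5 bp

[2,3,5,6,6,7,7,8,8,8,8,11,12,12,13,20]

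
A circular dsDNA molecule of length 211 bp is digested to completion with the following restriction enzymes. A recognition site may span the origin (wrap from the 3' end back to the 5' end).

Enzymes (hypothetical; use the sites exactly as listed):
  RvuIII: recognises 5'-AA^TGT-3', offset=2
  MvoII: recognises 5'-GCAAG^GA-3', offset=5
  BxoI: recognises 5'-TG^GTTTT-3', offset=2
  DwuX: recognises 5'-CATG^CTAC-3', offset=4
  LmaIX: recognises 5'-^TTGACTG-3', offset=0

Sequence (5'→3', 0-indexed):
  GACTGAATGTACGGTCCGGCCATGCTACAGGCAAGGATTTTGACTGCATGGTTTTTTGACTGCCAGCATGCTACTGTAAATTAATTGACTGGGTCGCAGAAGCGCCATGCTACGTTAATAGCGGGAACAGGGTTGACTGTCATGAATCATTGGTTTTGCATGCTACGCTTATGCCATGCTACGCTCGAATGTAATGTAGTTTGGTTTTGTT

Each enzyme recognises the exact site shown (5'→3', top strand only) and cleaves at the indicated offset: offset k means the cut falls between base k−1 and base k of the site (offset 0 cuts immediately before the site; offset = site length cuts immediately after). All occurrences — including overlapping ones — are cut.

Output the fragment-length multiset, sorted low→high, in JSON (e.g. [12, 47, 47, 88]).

[4,5,5,6,9,9,10,11,11,11,14,15,16,17,20,23,25]

Per-enzyme occurrences:
  RvuIII AATGT/2: at [5, 187, 192] ⇒ [7, 189, 194]
  MvoII GCAAGGA/5: at [30] ⇒ [35]
  BxoI TGGTTTT/2: at [48, 150, 201] ⇒ [50, 152, 203]
  DwuX CATGCTAC/4: at [20, 66, 105, 158, 174] ⇒ [24, 70, 109, 162, 178]
  LmaIX TTGACTG/0: at [39, 55, 84, 132, 209] ⇒ [39, 55, 84, 132, 209]

All cut coordinates (distinct, sorted): [7, 24, 35, 39, 50, 55, 70, 84, 109, 132, 152, 162, 178, 189, 194, 203, 209]

Fragment lengths:
  7→24: 17 bp
  24→35: 11 bp
  35→39: 4 bp
  39→50: 11 bp
  50→55: 5 bp
  55→70: 15 bp
  70→84: 14 bp
  84→109: 25 bp
  109→132: 23 bp
  132→152: 20 bp
  152→162: 10 bp
  162→178: 16 bp
  178→189: 11 bp
  189→194: 5 bp
  194→203: 9 bp
  203→209: 6 bp
  209→7 (wrap): 211-209+7 = 9 bp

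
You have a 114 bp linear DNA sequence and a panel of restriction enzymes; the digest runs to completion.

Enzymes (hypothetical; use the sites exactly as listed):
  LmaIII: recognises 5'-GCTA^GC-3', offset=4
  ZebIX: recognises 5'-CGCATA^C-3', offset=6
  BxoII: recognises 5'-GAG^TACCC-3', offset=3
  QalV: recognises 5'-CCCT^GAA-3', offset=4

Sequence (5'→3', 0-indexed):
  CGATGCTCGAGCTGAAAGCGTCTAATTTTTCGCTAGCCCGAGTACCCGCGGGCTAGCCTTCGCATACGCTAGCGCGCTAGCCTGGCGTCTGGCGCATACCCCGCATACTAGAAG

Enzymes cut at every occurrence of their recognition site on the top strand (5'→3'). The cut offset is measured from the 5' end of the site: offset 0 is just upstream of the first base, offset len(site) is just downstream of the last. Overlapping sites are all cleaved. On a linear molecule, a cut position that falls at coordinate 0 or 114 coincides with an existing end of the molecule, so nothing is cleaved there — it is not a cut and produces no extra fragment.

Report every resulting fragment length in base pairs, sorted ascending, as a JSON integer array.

Scan for sites:
  LmaIII GCTAGC/4: at [31, 51, 67, 75] ⇒ [35, 55, 71, 79]
  ZebIX CGCATAC/6: at [60, 92, 101] ⇒ [66, 98, 107]
  BxoII GAGTACCC/3: at [39] ⇒ [42]
  QalV (CCCTGAA, off=4): no sites

All cut coordinates (distinct, sorted): [35, 42, 55, 66, 71, 79, 98, 107]

Fragment lengths:
  [0,35): 35 bp
  [35,42): 7 bp
  [42,55): 13 bp
  [55,66): 11 bp
  [66,71): 5 bp
  [71,79): 8 bp
  [79,98): 19 bp
  [98,107): 9 bp
  [107,114): 7 bp

[5,7,7,8,9,11,13,19,35]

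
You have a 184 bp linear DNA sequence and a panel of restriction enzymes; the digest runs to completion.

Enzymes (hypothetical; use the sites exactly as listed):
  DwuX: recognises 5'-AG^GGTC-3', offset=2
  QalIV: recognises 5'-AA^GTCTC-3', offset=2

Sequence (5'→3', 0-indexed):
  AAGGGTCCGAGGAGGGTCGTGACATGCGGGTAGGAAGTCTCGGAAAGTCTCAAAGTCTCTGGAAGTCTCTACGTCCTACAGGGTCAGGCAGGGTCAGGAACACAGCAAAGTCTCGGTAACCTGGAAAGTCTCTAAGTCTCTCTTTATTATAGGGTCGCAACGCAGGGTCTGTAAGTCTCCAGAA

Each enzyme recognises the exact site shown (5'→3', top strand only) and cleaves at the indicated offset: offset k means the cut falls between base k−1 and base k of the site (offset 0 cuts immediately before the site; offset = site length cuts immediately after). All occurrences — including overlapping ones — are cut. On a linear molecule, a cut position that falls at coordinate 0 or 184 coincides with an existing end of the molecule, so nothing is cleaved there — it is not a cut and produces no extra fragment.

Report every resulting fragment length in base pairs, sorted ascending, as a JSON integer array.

[3,8,8,9,10,10,10,10,11,13,17,17,18,18,22]

Scan for sites:
  DwuX (AGGGTC, off=2): starts [1, 12, 79, 89, 150, 163] → cuts [3, 14, 81, 91, 152, 165]
  QalIV (AAGTCTC, off=2): starts [34, 44, 52, 62, 107, 125, 133, 172] → cuts [36, 46, 54, 64, 109, 127, 135, 174]

Pooled cuts: [3, 14, 36, 46, 54, 64, 81, 91, 109, 127, 135, 152, 165, 174]

Fragment lengths:
  [0,3): 3 bp
  [3,14): 11 bp
  [14,36): 22 bp
  [36,46): 10 bp
  [46,54): 8 bp
  [54,64): 10 bp
  [64,81): 17 bp
  [81,91): 10 bp
  [91,109): 18 bp
  [109,127): 18 bp
  [127,135): 8 bp
  [135,152): 17 bp
  [152,165): 13 bp
  [165,174): 9 bp
  [174,184): 10 bp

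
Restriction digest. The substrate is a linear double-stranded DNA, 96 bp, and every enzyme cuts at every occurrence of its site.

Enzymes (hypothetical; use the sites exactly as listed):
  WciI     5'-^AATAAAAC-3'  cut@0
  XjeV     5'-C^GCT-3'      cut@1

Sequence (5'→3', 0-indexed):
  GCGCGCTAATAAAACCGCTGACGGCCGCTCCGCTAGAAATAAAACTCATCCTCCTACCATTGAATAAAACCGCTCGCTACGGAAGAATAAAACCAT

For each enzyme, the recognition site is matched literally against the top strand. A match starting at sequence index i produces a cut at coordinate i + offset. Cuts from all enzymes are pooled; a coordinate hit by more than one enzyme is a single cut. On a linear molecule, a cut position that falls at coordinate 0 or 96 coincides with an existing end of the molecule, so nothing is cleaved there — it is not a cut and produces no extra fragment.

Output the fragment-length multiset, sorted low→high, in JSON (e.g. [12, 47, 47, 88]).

Scan for sites:
  WciI AATAAAAC/0: at [7, 37, 62, 85] ⇒ [7, 37, 62, 85]
  XjeV CGCT/1: at [3, 15, 25, 30, 70, 74] ⇒ [4, 16, 26, 31, 71, 75]

All cut coordinates (distinct, sorted): [4, 7, 16, 26, 31, 37, 62, 71, 75, 85]

Fragments:
  [0,4): 4 bp
  [4,7): 3 bp
  [7,16): 9 bp
  [16,26): 10 bp
  [26,31): 5 bp
  [31,37): 6 bp
  [37,62): 25 bp
  [62,71): 9 bp
  [71,75): 4 bp
  [75,85): 10 bp
  [85,96): 11 bp

[3,4,4,5,6,9,9,10,10,11,25]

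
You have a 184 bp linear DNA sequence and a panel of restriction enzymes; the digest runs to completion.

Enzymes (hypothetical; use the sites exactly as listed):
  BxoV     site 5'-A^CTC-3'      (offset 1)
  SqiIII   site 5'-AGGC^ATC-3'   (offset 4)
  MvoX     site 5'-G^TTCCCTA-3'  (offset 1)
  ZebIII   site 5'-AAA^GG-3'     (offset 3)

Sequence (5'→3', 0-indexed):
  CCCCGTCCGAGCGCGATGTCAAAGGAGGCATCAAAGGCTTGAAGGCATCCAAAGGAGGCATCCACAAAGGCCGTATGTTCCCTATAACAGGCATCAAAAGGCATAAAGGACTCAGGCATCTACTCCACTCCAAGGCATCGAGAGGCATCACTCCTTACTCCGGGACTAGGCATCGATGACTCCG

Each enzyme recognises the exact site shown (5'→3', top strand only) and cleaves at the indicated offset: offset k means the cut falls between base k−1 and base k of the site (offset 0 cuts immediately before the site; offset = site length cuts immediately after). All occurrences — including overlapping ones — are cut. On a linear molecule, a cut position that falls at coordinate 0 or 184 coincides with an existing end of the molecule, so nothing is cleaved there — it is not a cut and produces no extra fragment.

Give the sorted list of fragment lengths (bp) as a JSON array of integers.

[3,4,5,5,5,6,6,6,7,7,7,7,8,8,9,9,9,10,11,14,15,23]

Site scan:
  BxoV ACTC/1: at [109, 121, 126, 149, 156, 178] ⇒ [110, 122, 127, 150, 157, 179]
  SqiIII AGGCATC/4: at [25, 42, 55, 88, 113, 132, 142, 167] ⇒ [29, 46, 59, 92, 117, 136, 146, 171]
  MvoX GTTCCCTA/1: at [76] ⇒ [77]
  ZebIII AAAGG/3: at [20, 32, 50, 65, 96, 104] ⇒ [23, 35, 53, 68, 99, 107]

All cut coordinates (distinct, sorted): [23, 29, 35, 46, 53, 59, 68, 77, 92, 99, 107, 110, 117, 122, 127, 136, 146, 150, 157, 171, 179]

Fragment lengths:
  [0,23): 23 bp
  [23,29): 6 bp
  [29,35): 6 bp
  [35,46): 11 bp
  [46,53): 7 bp
  [53,59): 6 bp
  [59,68): 9 bp
  [68,77): 9 bp
  [77,92): 15 bp
  [92,99): 7 bp
  [99,107): 8 bp
  [107,110): 3 bp
  [110,117): 7 bp
  [117,122): 5 bp
  [122,127): 5 bp
  [127,136): 9 bp
  [136,146): 10 bp
  [146,150): 4 bp
  [150,157): 7 bp
  [157,171): 14 bp
  [171,179): 8 bp
  [179,184): 5 bp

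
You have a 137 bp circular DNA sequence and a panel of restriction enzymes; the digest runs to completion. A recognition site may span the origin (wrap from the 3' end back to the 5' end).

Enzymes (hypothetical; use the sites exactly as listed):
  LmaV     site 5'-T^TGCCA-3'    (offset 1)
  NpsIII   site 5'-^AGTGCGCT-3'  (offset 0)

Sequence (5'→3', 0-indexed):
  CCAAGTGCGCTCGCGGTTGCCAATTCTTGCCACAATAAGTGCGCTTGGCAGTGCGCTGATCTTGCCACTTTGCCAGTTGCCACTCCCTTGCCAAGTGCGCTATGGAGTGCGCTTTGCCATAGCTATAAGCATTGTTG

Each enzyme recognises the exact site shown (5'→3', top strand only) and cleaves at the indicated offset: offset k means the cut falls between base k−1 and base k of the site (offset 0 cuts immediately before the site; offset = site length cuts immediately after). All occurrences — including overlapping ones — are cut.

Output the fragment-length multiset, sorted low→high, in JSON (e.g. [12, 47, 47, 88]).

[5,5,7,8,9,10,10,11,12,12,13,14,21]

Per-enzyme occurrences:
  LmaV (TTGCCA, off=1): starts [16, 26, 61, 69, 76, 87, 113, 134] → cuts [17, 27, 62, 70, 77, 88, 114, 135]
  NpsIII (AGTGCGCT, off=0): starts [3, 37, 49, 93, 105] → cuts [3, 37, 49, 93, 105]

Pooled cuts: [3, 17, 27, 37, 49, 62, 70, 77, 88, 93, 105, 114, 135]

Fragment lengths:
  3→17: 14 bp
  17→27: 10 bp
  27→37: 10 bp
  37→49: 12 bp
  49→62: 13 bp
  62→70: 8 bp
  70→77: 7 bp
  77→88: 11 bp
  88→93: 5 bp
  93→105: 12 bp
  105→114: 9 bp
  114→135: 21 bp
  135→3 (wrap): 137-135+3 = 5 bp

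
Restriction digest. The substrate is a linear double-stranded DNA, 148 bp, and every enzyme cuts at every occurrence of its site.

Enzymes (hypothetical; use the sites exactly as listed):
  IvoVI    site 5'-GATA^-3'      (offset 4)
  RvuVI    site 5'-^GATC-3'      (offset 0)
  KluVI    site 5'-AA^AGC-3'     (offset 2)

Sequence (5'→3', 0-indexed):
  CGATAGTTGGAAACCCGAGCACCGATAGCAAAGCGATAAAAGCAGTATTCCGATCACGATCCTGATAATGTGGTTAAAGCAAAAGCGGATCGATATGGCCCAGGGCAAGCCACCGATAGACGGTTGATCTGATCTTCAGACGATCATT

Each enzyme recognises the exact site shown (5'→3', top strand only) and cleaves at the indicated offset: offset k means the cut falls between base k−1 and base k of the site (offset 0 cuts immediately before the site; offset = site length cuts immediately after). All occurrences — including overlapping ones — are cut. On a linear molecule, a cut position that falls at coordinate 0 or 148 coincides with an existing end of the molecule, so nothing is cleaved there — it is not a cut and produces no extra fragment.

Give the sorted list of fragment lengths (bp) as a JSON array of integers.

Site scan:
  IvoVI GATA/4: at [1, 23, 34, 63, 91, 114] ⇒ [5, 27, 38, 67, 95, 118]
  RvuVI GATC/0: at [51, 57, 87, 125, 130, 141] ⇒ [51, 57, 87, 125, 130, 141]
  KluVI AAAGC/2: at [29, 38, 75, 81] ⇒ [31, 40, 77, 83]

All cut coordinates (distinct, sorted): [5, 27, 31, 38, 40, 51, 57, 67, 77, 83, 87, 95, 118, 125, 130, 141]

Fragments:
  [0,5): 5 bp
  [5,27): 22 bp
  [27,31): 4 bp
  [31,38): 7 bp
  [38,40): 2 bp
  [40,51): 11 bp
  [51,57): 6 bp
  [57,67): 10 bp
  [67,77): 10 bp
  [77,83): 6 bp
  [83,87): 4 bp
  [87,95): 8 bp
  [95,118): 23 bp
  [118,125): 7 bp
  [125,130): 5 bp
  [130,141): 11 bp
  [141,148): 7 bp

[2,4,4,5,5,6,6,7,7,7,8,10,10,11,11,22,23]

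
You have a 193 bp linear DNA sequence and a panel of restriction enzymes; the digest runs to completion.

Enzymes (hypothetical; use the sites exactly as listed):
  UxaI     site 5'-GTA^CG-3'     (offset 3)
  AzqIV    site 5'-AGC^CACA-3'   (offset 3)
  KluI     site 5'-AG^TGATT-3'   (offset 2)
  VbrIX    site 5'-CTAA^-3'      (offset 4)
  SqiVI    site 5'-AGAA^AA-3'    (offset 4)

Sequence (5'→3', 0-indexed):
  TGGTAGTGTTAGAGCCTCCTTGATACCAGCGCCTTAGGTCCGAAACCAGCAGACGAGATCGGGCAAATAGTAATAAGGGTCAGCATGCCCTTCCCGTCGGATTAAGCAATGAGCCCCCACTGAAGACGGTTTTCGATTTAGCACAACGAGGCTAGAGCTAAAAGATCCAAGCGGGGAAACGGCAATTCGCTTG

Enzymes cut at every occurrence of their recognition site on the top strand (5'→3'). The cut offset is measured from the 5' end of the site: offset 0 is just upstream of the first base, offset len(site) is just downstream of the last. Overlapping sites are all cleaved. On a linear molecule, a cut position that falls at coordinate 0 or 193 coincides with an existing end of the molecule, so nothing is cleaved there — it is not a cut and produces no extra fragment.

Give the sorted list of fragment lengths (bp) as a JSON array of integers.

Site scan:
  UxaI (GTACG, off=3): no sites
  AzqIV (AGCCACA, off=3): no sites
  KluI (AGTGATT, off=2): no sites
  VbrIX (CTAA, off=4): starts [157] → cuts [161]
  SqiVI (AGAAAA, off=4): no sites

Pooled cuts: [161]

Fragment lengths:
  [0,161): 161 bp
  [161,193): 32 bp

[32,161]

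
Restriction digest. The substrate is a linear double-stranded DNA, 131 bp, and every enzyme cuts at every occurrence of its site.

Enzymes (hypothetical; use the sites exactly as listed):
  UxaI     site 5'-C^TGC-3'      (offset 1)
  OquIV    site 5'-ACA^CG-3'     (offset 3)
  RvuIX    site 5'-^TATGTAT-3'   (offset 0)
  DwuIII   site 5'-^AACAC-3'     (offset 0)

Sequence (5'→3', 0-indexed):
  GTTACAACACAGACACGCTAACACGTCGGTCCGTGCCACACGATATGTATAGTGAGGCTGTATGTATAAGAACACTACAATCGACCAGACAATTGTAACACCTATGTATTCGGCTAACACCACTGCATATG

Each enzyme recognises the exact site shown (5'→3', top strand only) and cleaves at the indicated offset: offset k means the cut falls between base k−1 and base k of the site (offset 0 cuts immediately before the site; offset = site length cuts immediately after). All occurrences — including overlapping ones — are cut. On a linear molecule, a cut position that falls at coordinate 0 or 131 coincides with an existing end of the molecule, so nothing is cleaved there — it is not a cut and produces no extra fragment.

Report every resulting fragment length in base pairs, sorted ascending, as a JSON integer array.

[3,4,4,5,6,8,8,10,10,13,17,17,26]

Site scan:
  UxaI (CTGC, off=1): starts [122] → cuts [123]
  OquIV (ACACG, off=3): starts [12, 20, 37] → cuts [15, 23, 40]
  RvuIX (TATGTAT, off=0): starts [43, 60, 102] → cuts [43, 60, 102]
  DwuIII (AACAC, off=0): starts [5, 19, 70, 96, 115] → cuts [5, 19, 70, 96, 115]

Pooled cuts: [5, 15, 19, 23, 40, 43, 60, 70, 96, 102, 115, 123]

Fragment lengths:
  [0,5): 5 bp
  [5,15): 10 bp
  [15,19): 4 bp
  [19,23): 4 bp
  [23,40): 17 bp
  [40,43): 3 bp
  [43,60): 17 bp
  [60,70): 10 bp
  [70,96): 26 bp
  [96,102): 6 bp
  [102,115): 13 bp
  [115,123): 8 bp
  [123,131): 8 bp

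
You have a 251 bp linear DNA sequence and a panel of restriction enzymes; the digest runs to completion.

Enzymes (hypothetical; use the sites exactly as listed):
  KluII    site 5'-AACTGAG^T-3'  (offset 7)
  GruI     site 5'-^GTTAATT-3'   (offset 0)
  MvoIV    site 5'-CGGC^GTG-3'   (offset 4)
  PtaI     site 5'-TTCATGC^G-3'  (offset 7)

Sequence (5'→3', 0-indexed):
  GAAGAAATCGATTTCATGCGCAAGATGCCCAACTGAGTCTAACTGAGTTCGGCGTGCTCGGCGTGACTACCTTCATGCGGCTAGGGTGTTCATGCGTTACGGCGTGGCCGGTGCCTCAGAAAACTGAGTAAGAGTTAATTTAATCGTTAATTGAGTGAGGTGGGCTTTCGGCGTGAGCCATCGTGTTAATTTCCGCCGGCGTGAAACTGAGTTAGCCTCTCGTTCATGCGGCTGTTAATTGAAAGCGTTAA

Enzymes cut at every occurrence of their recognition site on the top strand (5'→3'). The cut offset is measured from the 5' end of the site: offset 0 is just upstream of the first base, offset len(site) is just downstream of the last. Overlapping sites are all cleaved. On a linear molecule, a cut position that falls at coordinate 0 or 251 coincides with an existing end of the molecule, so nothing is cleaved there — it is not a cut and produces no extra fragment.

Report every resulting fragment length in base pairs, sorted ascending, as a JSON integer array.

Per-enzyme occurrences:
  KluII (AACTGAGT, off=7): starts [30, 40, 121, 204] → cuts [37, 47, 128, 211]
  GruI (GTTAATT, off=0): starts [133, 145, 184, 233] → cuts [133, 145, 184, 233]
  MvoIV (CGGCGTG, off=4): starts [49, 58, 99, 168, 196] → cuts [53, 62, 103, 172, 200]
  PtaI (TTCATGCG, off=7): starts [12, 71, 88, 222] → cuts [19, 78, 95, 229]

All cut coordinates (distinct, sorted): [19, 37, 47, 53, 62, 78, 95, 103, 128, 133, 145, 172, 184, 200, 211, 229, 233]

Fragment lengths:
  [0,19): 19 bp
  [19,37): 18 bp
  [37,47): 10 bp
  [47,53): 6 bp
  [53,62): 9 bp
  [62,78): 16 bp
  [78,95): 17 bp
  [95,103): 8 bp
  [103,128): 25 bp
  [128,133): 5 bp
  [133,145): 12 bp
  [145,172): 27 bp
  [172,184): 12 bp
  [184,200): 16 bp
  [200,211): 11 bp
  [211,229): 18 bp
  [229,233): 4 bp
  [233,251): 18 bp

[4,5,6,8,9,10,11,12,12,16,16,17,18,18,18,19,25,27]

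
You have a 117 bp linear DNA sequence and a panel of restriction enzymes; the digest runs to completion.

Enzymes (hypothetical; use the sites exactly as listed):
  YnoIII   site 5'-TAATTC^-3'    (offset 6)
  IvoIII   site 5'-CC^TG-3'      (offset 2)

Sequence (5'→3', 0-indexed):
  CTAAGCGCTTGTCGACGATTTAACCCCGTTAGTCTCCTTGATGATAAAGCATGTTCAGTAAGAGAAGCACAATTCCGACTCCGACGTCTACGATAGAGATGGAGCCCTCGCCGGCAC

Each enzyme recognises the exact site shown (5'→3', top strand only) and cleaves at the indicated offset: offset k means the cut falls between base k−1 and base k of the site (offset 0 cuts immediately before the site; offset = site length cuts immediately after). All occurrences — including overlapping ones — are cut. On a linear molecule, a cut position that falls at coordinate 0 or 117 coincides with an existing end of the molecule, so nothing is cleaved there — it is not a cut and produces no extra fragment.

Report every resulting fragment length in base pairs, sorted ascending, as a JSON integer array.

[117]

Scan for sites:
  YnoIII (TAATTC, off=6): no sites
  IvoIII (CCTG, off=2): no sites

All cut coordinates (distinct, sorted): ∅

Fragment lengths:
  no cuts → one linear fragment of 117 bp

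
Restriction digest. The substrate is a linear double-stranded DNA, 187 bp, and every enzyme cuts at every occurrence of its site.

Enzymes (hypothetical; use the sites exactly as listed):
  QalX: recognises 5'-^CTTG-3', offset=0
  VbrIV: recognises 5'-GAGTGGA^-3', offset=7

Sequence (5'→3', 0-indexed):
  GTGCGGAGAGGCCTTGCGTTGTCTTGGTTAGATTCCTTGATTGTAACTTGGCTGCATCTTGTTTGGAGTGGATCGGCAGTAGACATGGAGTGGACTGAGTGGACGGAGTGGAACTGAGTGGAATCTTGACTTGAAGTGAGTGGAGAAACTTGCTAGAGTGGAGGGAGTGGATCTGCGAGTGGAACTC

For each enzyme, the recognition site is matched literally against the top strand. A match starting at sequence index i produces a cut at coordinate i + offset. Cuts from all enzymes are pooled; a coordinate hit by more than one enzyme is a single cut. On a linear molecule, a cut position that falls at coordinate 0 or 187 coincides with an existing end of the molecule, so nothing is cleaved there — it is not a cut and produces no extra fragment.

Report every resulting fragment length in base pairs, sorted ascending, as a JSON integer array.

Per-enzyme occurrences:
  QalX CTTG/0: at [12, 22, 35, 46, 57, 124, 129, 148] ⇒ [12, 22, 35, 46, 57, 124, 129, 148]
  VbrIV GAGTGGA/7: at [65, 87, 96, 105, 115, 137, 155, 164, 176] ⇒ [72, 94, 103, 112, 122, 144, 162, 171, 183]

Pooled cuts: [12, 22, 35, 46, 57, 72, 94, 103, 112, 122, 124, 129, 144, 148, 162, 171, 183]

Fragments:
  [0,12): 12 bp
  [12,22): 10 bp
  [22,35): 13 bp
  [35,46): 11 bp
  [46,57): 11 bp
  [57,72): 15 bp
  [72,94): 22 bp
  [94,103): 9 bp
  [103,112): 9 bp
  [112,122): 10 bp
  [122,124): 2 bp
  [124,129): 5 bp
  [129,144): 15 bp
  [144,148): 4 bp
  [148,162): 14 bp
  [162,171): 9 bp
  [171,183): 12 bp
  [183,187): 4 bp

[2,4,4,5,9,9,9,10,10,11,11,12,12,13,14,15,15,22]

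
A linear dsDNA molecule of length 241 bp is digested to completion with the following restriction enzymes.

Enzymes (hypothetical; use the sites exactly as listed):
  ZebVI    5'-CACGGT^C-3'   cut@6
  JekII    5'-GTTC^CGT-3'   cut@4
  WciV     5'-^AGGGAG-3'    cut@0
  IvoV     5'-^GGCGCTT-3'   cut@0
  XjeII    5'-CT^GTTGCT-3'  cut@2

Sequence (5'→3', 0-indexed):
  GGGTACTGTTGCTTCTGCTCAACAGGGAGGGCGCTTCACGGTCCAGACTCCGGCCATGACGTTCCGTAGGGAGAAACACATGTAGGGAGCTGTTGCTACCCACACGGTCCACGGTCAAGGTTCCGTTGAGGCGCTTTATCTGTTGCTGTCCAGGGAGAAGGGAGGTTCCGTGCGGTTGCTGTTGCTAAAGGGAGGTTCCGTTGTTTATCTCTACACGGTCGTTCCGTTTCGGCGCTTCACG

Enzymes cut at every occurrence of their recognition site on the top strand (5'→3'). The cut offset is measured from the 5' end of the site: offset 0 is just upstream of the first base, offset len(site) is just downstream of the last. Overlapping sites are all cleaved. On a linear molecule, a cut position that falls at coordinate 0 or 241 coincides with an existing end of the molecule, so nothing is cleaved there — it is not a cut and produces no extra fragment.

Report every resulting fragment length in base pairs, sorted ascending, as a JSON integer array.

[3,5,6,6,6,7,7,7,8,8,8,10,10,10,11,12,12,13,16,16,17,21,22]

Per-enzyme occurrences:
  ZebVI (CACGGTC, off=6): starts [36, 102, 109, 213] → cuts [42, 108, 115, 219]
  JekII (GTTCCGT, off=4): starts [60, 119, 164, 194, 220] → cuts [64, 123, 168, 198, 224]
  WciV (AGGGAG, off=0): starts [23, 67, 83, 151, 158, 188] → cuts [23, 67, 83, 151, 158, 188]
  IvoV (GGCGCTT, off=0): starts [29, 129, 230] → cuts [29, 129, 230]
  XjeII (CTGTTGCT, off=2): starts [5, 89, 139, 178] → cuts [7, 91, 141, 180]

Pooled cuts: [7, 23, 29, 42, 64, 67, 83, 91, 108, 115, 123, 129, 141, 151, 158, 168, 180, 188, 198, 219, 224, 230]

Fragment lengths:
  [0,7): 7 bp
  [7,23): 16 bp
  [23,29): 6 bp
  [29,42): 13 bp
  [42,64): 22 bp
  [64,67): 3 bp
  [67,83): 16 bp
  [83,91): 8 bp
  [91,108): 17 bp
  [108,115): 7 bp
  [115,123): 8 bp
  [123,129): 6 bp
  [129,141): 12 bp
  [141,151): 10 bp
  [151,158): 7 bp
  [158,168): 10 bp
  [168,180): 12 bp
  [180,188): 8 bp
  [188,198): 10 bp
  [198,219): 21 bp
  [219,224): 5 bp
  [224,230): 6 bp
  [230,241): 11 bp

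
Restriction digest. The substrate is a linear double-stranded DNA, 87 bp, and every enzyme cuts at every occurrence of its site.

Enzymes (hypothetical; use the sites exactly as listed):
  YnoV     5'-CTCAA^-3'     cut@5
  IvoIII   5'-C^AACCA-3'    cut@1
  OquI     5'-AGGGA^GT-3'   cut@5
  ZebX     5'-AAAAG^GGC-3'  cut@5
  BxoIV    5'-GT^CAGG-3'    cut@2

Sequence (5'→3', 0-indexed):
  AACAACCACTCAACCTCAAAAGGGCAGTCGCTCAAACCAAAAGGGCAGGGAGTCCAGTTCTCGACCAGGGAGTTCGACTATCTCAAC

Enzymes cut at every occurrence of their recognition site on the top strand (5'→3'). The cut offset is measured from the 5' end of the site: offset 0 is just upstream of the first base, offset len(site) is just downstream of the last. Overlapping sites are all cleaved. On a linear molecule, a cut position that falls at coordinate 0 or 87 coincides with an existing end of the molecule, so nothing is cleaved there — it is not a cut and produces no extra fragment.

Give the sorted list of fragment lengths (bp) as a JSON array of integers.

[1,3,3,6,8,8,10,13,15,20]

Scan for sites:
  YnoV (CTCAA, off=5): starts [8, 14, 30, 81] → cuts [13, 19, 35, 86]
  IvoIII (CAACCA, off=1): starts [2] → cuts [3]
  OquI (AGGGAGT, off=5): starts [46, 66] → cuts [51, 71]
  ZebX (AAAAGGGC, off=5): starts [17, 38] → cuts [22, 43]
  BxoIV (GTCAGG, off=2): no sites

All cut coordinates (distinct, sorted): [3, 13, 19, 22, 35, 43, 51, 71, 86]

Fragments:
  [0,3): 3 bp
  [3,13): 10 bp
  [13,19): 6 bp
  [19,22): 3 bp
  [22,35): 13 bp
  [35,43): 8 bp
  [43,51): 8 bp
  [51,71): 20 bp
  [71,86): 15 bp
  [86,87): 1 bp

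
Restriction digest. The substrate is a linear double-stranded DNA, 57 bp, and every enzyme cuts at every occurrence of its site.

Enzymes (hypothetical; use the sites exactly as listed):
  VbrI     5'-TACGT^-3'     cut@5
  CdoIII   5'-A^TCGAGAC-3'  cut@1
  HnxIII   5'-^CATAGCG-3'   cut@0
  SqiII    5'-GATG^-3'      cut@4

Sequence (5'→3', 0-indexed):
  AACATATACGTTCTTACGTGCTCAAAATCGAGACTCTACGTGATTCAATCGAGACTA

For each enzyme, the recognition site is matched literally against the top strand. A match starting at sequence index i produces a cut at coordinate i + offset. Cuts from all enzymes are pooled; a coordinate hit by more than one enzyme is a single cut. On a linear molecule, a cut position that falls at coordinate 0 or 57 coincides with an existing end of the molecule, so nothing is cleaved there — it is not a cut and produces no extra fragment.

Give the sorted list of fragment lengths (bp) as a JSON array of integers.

Per-enzyme occurrences:
  VbrI (TACGT, off=5): starts [6, 14, 36] → cuts [11, 19, 41]
  CdoIII (ATCGAGAC, off=1): starts [26, 47] → cuts [27, 48]
  HnxIII (CATAGCG, off=0): no sites
  SqiII (GATG, off=4): no sites

Pooled cuts: [11, 19, 27, 41, 48]

Fragment lengths:
  [0,11): 11 bp
  [11,19): 8 bp
  [19,27): 8 bp
  [27,41): 14 bp
  [41,48): 7 bp
  [48,57): 9 bp

[7,8,8,9,11,14]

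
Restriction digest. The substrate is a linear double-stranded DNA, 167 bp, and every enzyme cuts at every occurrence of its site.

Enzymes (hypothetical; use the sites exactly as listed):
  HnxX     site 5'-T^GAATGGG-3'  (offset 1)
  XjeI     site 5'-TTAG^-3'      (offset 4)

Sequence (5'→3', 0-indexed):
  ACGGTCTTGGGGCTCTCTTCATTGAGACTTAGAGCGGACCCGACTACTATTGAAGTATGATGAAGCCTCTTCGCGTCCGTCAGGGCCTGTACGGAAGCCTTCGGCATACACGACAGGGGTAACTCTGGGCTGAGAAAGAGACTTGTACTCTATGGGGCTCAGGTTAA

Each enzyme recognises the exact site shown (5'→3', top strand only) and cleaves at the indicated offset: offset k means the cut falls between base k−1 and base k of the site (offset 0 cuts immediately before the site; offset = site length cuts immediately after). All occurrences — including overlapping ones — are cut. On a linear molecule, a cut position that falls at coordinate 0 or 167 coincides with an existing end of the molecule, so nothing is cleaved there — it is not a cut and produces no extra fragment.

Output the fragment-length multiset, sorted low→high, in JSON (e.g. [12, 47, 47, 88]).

[32,135]

Scan for sites:
  HnxX (TGAATGGG, off=1): no sites
  XjeI TTAG/4: at [28] ⇒ [32]

Pooled cuts: [32]

Fragment lengths:
  [0,32): 32 bp
  [32,167): 135 bp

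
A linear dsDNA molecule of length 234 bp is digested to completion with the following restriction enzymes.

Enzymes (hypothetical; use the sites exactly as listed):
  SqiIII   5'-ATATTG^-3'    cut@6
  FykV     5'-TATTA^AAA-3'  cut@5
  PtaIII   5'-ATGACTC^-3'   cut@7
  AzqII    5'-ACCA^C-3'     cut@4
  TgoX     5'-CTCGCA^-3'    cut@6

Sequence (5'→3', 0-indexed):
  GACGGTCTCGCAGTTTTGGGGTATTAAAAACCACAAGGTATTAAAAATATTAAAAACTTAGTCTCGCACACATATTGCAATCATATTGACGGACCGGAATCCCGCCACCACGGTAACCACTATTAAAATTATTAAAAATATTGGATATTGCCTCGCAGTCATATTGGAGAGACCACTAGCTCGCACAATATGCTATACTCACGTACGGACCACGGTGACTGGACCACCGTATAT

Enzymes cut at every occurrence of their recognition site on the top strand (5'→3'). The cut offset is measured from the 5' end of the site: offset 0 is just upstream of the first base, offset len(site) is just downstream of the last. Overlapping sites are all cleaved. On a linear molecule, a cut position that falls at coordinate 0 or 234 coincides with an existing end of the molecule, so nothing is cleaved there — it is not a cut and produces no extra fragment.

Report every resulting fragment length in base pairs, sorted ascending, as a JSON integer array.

Scan for sites:
  SqiIII (ATATTG, off=6): starts [71, 82, 137, 144, 160] → cuts [77, 88, 143, 150, 166]
  FykV (TATTAAAA, off=5): starts [21, 38, 47, 120, 129] → cuts [26, 43, 52, 125, 134]
  PtaIII (ATGACTC, off=7): no sites
  AzqII (ACCAC, off=4): starts [29, 106, 115, 171, 208, 222] → cuts [33, 110, 119, 175, 212, 226]
  TgoX (CTCGCA, off=6): starts [6, 62, 151, 179] → cuts [12, 68, 157, 185]

Pooled cuts: [12, 26, 33, 43, 52, 68, 77, 88, 110, 119, 125, 134, 143, 150, 157, 166, 175, 185, 212, 226]

Fragments:
  [0,12): 12 bp
  [12,26): 14 bp
  [26,33): 7 bp
  [33,43): 10 bp
  [43,52): 9 bp
  [52,68): 16 bp
  [68,77): 9 bp
  [77,88): 11 bp
  [88,110): 22 bp
  [110,119): 9 bp
  [119,125): 6 bp
  [125,134): 9 bp
  [134,143): 9 bp
  [143,150): 7 bp
  [150,157): 7 bp
  [157,166): 9 bp
  [166,175): 9 bp
  [175,185): 10 bp
  [185,212): 27 bp
  [212,226): 14 bp
  [226,234): 8 bp

[6,7,7,7,8,9,9,9,9,9,9,9,10,10,11,12,14,14,16,22,27]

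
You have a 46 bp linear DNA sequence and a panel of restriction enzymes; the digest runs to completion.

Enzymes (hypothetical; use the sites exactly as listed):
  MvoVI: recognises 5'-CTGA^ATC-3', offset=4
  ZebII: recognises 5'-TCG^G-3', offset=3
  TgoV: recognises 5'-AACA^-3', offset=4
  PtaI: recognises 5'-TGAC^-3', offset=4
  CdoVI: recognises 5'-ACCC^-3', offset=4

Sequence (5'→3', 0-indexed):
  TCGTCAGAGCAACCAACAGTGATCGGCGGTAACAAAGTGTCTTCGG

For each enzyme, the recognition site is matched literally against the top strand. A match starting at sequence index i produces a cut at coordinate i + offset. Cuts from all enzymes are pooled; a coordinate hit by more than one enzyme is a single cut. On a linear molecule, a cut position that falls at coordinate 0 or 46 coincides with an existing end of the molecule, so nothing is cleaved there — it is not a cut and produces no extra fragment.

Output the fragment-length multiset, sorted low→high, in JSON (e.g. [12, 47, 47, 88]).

Scan for sites:
  MvoVI (CTGAATC, off=4): no sites
  ZebII (TCGG, off=3): starts [22, 42] → cuts [25, 45]
  TgoV (AACA, off=4): starts [14, 30] → cuts [18, 34]
  PtaI (TGAC, off=4): no sites
  CdoVI (ACCC, off=4): no sites

All cut coordinates (distinct, sorted): [18, 25, 34, 45]

Fragment lengths:
  [0,18): 18 bp
  [18,25): 7 bp
  [25,34): 9 bp
  [34,45): 11 bp
  [45,46): 1 bp

[1,7,9,11,18]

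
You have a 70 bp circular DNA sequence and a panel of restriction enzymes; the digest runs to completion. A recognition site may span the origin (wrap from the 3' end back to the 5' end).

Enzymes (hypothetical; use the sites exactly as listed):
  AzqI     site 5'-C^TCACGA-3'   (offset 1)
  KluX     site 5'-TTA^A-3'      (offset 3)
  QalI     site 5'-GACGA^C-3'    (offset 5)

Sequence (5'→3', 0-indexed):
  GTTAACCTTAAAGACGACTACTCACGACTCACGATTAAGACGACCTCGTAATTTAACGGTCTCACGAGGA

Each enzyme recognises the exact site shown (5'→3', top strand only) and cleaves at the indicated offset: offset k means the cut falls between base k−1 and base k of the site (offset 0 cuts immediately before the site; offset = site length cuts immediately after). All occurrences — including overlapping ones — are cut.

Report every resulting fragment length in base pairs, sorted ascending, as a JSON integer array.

Per-enzyme occurrences:
  AzqI (CTCACGA, off=1): starts [20, 27, 60] → cuts [21, 28, 61]
  KluX (TTAA, off=3): starts [1, 7, 34, 52] → cuts [4, 10, 37, 55]
  QalI (GACGAC, off=5): starts [12, 38] → cuts [17, 43]

All cut coordinates (distinct, sorted): [4, 10, 17, 21, 28, 37, 43, 55, 61]

Fragment lengths:
  4→10: 6 bp
  10→17: 7 bp
  17→21: 4 bp
  21→28: 7 bp
  28→37: 9 bp
  37→43: 6 bp
  43→55: 12 bp
  55→61: 6 bp
  61→4 (wrap): 70-61+4 = 13 bp

[4,6,6,6,7,7,9,12,13]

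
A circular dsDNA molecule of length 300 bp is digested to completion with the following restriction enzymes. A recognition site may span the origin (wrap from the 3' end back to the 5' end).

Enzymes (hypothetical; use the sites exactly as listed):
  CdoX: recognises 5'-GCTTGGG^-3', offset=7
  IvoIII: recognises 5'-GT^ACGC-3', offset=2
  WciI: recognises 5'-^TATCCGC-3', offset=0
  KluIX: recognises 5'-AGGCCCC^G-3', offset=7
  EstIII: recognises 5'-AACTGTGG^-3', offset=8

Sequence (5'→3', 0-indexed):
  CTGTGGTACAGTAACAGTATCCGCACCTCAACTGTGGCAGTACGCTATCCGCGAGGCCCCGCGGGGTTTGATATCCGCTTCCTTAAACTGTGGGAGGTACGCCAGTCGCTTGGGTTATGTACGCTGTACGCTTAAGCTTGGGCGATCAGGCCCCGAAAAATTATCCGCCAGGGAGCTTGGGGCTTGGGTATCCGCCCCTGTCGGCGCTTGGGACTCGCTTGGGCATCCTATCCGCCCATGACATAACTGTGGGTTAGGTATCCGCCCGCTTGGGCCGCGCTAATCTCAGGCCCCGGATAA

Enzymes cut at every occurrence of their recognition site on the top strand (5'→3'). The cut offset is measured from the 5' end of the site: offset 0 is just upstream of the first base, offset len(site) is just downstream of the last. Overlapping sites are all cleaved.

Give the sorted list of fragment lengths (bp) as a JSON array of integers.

[4,4,5,5,6,6,7,7,7,11,11,11,12,12,15,15,16,16,20,20,20,22,24,24]

Per-enzyme occurrences:
  CdoX (GCTTGGG, off=7): starts [107, 135, 174, 181, 205, 216, 267] → cuts [114, 142, 181, 188, 212, 223, 274]
  IvoIII (GTACGC, off=2): starts [39, 96, 118, 125] → cuts [41, 98, 120, 127]
  WciI (TATCCGC, off=0): starts [17, 45, 71, 161, 188, 228, 258] → cuts [17, 45, 71, 161, 188, 228, 258]
  KluIX (AGGCCCCG, off=7): starts [53, 147, 287] → cuts [60, 154, 294]
  EstIII (AACTGTGG, off=8): starts [29, 85, 244, 298] → cuts [6, 37, 93, 252]

Pooled cuts: [6, 17, 37, 41, 45, 60, 71, 93, 98, 114, 120, 127, 142, 154, 161, 181, 188, 212, 223, 228, 252, 258, 274, 294]

Fragments:
  6→17: 11 bp
  17→37: 20 bp
  37→41: 4 bp
  41→45: 4 bp
  45→60: 15 bp
  60→71: 11 bp
  71→93: 22 bp
  93→98: 5 bp
  98→114: 16 bp
  114→120: 6 bp
  120→127: 7 bp
  127→142: 15 bp
  142→154: 12 bp
  154→161: 7 bp
  161→181: 20 bp
  181→188: 7 bp
  188→212: 24 bp
  212→223: 11 bp
  223→228: 5 bp
  228→252: 24 bp
  252→258: 6 bp
  258→274: 16 bp
  274→294: 20 bp
  294→6 (wrap): 300-294+6 = 12 bp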